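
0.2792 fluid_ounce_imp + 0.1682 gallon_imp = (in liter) 0.7726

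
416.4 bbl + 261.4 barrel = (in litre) 1.078e+05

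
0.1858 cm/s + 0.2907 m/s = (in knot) 0.5687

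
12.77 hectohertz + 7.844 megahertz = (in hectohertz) 7.845e+04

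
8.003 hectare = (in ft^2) 8.614e+05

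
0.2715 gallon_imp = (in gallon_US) 0.3261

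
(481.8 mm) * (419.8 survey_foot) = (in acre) 0.01523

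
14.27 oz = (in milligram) 4.045e+05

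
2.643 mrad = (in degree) 0.1514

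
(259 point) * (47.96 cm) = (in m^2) 0.04382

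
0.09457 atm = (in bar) 0.09582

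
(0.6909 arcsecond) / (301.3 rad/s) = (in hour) 3.088e-12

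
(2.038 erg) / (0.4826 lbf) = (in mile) 5.899e-11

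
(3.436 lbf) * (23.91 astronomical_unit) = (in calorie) 1.307e+13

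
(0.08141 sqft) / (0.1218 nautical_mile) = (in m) 3.353e-05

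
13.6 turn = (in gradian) 5440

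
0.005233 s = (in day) 6.057e-08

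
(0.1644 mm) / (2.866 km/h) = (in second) 0.0002065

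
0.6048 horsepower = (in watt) 451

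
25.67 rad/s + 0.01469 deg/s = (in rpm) 245.1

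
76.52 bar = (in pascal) 7.652e+06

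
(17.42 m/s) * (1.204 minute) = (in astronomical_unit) 8.412e-09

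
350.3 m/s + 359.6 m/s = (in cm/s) 7.099e+04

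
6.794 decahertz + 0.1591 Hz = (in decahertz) 6.81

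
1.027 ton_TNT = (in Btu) 4.073e+06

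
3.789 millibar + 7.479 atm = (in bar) 7.582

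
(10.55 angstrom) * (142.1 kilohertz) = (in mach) 4.403e-07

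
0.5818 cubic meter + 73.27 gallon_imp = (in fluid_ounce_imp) 3.22e+04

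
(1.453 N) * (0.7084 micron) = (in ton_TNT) 2.46e-16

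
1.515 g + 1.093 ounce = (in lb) 0.07165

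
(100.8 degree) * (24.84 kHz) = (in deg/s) 2.504e+06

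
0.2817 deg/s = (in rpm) 0.04695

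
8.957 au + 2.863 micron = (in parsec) 4.342e-05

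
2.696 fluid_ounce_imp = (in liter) 0.0766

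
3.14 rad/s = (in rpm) 29.98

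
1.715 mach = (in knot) 1135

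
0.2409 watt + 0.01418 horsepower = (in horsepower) 0.0145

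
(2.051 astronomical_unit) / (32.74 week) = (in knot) 3.012e+04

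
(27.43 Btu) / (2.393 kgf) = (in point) 3.496e+06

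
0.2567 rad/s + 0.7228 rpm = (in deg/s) 19.04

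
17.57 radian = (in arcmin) 6.04e+04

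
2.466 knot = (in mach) 0.003726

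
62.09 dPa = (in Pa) 6.209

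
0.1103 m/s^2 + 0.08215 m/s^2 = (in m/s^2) 0.1925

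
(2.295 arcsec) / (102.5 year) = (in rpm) 3.287e-14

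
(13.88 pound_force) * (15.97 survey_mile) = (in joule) 1.587e+06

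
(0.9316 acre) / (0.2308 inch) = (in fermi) 6.431e+20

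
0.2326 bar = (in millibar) 232.6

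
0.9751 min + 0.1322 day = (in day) 0.1329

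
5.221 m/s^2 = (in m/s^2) 5.221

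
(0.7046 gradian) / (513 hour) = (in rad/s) 5.993e-09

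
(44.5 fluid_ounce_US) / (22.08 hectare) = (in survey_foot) 1.955e-08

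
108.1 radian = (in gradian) 6882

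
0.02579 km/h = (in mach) 2.104e-05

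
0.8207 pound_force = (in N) 3.651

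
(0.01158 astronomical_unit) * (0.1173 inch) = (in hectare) 516.1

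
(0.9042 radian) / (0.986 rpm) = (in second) 8.757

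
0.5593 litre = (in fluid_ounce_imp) 19.68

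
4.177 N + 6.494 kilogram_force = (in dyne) 6.786e+06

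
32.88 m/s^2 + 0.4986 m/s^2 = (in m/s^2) 33.38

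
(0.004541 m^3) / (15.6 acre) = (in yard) 7.866e-08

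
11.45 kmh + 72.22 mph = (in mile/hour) 79.33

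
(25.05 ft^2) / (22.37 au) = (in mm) 6.954e-10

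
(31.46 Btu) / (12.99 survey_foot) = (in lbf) 1885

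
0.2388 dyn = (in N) 2.388e-06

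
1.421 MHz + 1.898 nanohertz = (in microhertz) 1.421e+12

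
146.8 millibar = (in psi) 2.129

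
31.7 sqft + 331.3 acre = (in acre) 331.3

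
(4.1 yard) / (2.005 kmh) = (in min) 0.1122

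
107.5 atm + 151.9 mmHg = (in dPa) 1.091e+08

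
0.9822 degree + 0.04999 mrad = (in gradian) 1.095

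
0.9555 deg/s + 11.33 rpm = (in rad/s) 1.203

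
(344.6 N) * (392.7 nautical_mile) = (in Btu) 2.375e+05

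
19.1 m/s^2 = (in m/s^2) 19.1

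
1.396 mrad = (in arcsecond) 287.9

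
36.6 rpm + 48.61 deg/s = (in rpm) 44.7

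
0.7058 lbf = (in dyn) 3.14e+05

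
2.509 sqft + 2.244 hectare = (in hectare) 2.244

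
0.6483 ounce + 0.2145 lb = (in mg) 1.157e+05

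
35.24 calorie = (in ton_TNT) 3.524e-08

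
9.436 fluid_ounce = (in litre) 0.2791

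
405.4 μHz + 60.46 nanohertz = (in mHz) 0.4055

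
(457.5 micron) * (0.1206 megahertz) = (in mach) 0.162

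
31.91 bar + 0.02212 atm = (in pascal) 3.193e+06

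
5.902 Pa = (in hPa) 0.05902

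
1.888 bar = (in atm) 1.863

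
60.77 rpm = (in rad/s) 6.364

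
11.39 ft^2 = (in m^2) 1.058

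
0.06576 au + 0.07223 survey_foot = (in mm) 9.838e+12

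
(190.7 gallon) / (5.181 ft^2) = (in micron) 1.5e+06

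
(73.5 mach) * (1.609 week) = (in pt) 6.904e+13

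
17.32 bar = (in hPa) 1.732e+04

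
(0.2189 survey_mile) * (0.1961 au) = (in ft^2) 1.112e+14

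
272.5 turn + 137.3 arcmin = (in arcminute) 5.886e+06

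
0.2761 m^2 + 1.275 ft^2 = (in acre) 9.75e-05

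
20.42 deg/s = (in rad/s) 0.3564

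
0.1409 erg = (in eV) 8.794e+10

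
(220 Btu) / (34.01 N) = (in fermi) 6.825e+18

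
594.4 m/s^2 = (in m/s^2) 594.4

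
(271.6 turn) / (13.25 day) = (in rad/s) 0.001491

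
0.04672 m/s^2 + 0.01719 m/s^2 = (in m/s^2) 0.06391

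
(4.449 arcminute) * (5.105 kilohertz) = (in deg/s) 378.5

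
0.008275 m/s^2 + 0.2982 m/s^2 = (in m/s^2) 0.3065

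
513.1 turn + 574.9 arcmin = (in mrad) 3.224e+06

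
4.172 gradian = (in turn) 0.01043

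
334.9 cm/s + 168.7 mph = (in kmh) 283.6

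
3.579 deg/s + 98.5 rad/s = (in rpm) 941.2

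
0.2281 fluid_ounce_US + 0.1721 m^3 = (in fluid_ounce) 5820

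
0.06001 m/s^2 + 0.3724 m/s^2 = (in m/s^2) 0.4324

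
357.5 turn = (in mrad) 2.246e+06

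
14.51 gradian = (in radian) 0.2279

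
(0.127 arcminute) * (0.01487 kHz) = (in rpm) 0.005246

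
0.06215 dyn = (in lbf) 1.397e-07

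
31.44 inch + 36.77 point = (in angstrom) 8.115e+09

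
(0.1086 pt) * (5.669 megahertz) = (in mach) 0.6379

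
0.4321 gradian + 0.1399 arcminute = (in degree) 0.3912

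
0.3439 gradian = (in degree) 0.3095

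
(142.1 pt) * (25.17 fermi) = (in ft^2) 1.358e-14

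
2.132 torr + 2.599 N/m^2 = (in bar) 0.002868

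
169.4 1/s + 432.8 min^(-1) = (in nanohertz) 1.766e+11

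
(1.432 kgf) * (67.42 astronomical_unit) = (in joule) 1.416e+14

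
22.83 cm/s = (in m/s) 0.2283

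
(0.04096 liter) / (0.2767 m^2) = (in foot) 0.0004857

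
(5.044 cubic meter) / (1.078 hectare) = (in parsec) 1.516e-20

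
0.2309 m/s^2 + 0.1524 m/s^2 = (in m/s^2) 0.3833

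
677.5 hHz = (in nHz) 6.775e+13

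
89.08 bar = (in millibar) 8.908e+04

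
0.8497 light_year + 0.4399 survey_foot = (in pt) 2.279e+19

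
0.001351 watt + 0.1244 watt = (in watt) 0.1258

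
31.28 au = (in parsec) 0.0001516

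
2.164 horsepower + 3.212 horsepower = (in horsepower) 5.376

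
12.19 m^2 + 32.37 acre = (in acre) 32.37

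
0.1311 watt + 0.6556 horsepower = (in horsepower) 0.6558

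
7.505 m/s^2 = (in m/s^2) 7.505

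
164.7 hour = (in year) 0.0188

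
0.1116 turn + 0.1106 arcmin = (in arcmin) 2411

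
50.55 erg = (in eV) 3.155e+13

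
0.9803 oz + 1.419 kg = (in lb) 3.19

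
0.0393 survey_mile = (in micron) 6.325e+07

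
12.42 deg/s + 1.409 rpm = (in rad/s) 0.3643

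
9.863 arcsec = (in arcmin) 0.1644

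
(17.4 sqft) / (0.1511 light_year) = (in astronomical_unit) 7.559e-27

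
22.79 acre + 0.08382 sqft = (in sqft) 9.927e+05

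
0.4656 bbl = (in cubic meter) 0.07402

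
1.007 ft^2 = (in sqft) 1.007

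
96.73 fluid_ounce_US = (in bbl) 0.01799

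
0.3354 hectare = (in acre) 0.8288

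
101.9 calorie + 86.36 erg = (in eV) 2.661e+21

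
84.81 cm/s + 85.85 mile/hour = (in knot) 76.25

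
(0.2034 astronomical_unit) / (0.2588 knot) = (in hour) 6.348e+07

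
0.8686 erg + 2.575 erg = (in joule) 3.444e-07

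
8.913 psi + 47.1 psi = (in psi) 56.01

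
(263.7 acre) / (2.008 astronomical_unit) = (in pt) 0.01007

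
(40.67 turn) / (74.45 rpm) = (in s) 32.78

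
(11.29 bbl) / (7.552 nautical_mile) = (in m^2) 0.0001283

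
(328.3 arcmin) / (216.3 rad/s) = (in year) 1.4e-11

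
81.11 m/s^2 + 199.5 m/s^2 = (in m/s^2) 280.6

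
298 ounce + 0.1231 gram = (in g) 8448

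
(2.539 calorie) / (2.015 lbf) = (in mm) 1185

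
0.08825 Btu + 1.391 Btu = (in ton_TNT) 3.73e-07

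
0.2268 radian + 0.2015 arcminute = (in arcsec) 4.679e+04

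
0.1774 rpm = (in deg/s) 1.064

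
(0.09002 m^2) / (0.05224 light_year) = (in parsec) 5.903e-33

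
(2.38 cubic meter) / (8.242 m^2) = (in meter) 0.2888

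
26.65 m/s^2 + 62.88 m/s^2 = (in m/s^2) 89.53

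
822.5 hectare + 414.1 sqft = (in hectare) 822.5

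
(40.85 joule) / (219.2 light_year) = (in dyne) 1.97e-12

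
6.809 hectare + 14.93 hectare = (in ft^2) 2.34e+06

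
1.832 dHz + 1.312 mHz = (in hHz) 0.001845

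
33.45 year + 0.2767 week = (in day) 1.221e+04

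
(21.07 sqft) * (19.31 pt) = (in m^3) 0.01333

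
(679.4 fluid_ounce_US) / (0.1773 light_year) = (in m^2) 1.198e-17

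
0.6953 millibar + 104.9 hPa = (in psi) 1.532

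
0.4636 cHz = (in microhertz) 4636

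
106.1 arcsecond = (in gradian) 0.03275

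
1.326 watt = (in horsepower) 0.001778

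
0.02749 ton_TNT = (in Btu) 1.09e+05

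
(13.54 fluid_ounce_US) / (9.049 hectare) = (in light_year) 4.677e-25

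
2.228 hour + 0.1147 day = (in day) 0.2075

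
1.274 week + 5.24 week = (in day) 45.6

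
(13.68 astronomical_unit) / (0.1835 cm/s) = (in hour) 3.098e+11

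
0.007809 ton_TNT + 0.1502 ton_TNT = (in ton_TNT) 0.158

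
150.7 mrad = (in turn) 0.02398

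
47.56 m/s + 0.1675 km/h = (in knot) 92.54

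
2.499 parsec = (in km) 7.711e+13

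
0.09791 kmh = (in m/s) 0.0272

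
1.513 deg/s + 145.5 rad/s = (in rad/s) 145.5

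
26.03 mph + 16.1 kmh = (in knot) 31.31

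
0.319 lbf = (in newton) 1.419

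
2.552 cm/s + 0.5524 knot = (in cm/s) 30.97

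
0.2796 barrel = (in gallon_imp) 9.778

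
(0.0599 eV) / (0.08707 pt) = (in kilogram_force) 3.186e-17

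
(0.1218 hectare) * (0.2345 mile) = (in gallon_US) 1.214e+08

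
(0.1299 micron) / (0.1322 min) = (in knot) 3.183e-08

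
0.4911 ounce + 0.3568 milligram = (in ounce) 0.4911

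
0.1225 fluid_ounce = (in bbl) 2.279e-05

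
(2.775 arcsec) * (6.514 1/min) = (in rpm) 1.395e-05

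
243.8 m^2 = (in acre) 0.06024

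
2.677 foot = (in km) 0.0008159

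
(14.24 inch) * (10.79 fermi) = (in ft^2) 4.201e-14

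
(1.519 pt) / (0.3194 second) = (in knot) 0.003261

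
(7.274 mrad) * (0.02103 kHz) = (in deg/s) 8.765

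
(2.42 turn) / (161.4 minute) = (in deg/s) 0.08996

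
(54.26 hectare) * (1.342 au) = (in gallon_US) 2.878e+19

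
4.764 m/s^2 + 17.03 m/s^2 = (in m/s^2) 21.79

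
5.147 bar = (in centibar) 514.7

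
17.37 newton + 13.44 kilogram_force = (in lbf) 33.54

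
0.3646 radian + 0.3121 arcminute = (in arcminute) 1254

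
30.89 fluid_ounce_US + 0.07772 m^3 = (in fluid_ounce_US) 2659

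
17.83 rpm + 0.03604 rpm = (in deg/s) 107.2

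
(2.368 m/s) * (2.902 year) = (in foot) 7.11e+08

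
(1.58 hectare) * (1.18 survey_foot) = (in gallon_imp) 1.25e+06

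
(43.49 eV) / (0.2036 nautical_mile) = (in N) 1.848e-20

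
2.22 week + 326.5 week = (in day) 2301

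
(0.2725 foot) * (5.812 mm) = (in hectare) 4.827e-08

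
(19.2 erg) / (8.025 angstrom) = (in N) 2393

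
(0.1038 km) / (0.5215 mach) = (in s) 0.5846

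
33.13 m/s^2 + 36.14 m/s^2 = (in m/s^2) 69.27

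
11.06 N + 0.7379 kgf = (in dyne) 1.83e+06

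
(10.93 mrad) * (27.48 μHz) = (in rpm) 2.868e-06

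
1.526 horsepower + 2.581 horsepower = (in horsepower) 4.107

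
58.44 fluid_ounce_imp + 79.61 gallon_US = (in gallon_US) 80.05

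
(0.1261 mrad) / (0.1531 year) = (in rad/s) 2.612e-11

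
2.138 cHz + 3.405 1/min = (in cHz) 7.813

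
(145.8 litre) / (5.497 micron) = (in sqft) 2.855e+05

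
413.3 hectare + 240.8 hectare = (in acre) 1616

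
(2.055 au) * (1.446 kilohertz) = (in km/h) 1.6e+15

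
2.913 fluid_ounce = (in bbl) 0.0005419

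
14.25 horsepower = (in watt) 1.063e+04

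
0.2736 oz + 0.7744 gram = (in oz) 0.3009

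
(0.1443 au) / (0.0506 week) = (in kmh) 2.539e+06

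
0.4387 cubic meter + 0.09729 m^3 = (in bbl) 3.371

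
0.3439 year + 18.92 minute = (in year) 0.3439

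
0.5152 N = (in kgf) 0.05254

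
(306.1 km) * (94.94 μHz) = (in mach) 0.08535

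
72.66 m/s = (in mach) 0.2134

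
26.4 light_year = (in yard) 2.731e+17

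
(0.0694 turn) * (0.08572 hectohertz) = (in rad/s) 3.738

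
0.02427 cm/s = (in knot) 0.0004718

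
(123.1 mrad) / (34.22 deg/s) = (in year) 6.536e-09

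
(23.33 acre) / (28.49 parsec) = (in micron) 1.074e-07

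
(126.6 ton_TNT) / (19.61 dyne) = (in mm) 2.701e+18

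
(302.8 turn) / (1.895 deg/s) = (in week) 0.09511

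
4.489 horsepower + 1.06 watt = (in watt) 3349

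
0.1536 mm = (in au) 1.027e-15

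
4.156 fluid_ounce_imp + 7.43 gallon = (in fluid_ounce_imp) 994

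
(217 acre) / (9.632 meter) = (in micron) 9.117e+10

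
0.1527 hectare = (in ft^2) 1.644e+04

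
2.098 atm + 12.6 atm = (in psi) 216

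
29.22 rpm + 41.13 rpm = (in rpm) 70.35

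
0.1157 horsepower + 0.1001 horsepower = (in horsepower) 0.2158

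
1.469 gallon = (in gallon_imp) 1.223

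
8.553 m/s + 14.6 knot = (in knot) 31.23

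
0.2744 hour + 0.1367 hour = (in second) 1480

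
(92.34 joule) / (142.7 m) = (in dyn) 6.471e+04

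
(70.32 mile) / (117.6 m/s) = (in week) 0.001591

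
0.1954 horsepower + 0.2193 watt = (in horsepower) 0.1957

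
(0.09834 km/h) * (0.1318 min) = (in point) 612.3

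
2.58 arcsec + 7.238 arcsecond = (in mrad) 0.0476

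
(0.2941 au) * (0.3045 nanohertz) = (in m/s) 13.4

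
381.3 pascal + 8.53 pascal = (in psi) 0.05654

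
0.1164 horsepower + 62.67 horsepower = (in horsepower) 62.79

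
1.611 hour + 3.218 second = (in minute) 96.71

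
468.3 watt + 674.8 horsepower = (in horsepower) 675.4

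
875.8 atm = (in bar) 887.4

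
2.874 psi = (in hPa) 198.2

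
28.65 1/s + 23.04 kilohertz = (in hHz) 230.7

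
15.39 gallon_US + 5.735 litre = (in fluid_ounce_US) 2164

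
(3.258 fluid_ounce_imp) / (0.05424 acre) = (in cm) 4.217e-05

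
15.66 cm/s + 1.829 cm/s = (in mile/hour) 0.3912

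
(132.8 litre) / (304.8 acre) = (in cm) 1.077e-05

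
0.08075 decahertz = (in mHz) 807.5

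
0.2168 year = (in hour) 1899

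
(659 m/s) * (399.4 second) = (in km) 263.2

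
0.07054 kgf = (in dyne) 6.918e+04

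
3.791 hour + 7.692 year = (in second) 2.426e+08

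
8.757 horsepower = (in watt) 6530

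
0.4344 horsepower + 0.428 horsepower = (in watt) 643.1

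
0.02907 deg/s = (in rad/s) 0.0005074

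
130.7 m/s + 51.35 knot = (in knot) 305.4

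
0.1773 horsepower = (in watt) 132.2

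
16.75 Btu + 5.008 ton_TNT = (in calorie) 5.008e+09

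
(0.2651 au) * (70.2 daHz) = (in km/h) 1.002e+14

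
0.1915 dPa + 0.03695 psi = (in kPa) 0.2548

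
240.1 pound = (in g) 1.089e+05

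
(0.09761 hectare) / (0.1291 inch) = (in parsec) 9.647e-12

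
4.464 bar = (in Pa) 4.464e+05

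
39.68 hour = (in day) 1.653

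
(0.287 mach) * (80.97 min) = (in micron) 4.748e+11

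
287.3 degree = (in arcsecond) 1.034e+06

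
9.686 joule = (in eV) 6.046e+19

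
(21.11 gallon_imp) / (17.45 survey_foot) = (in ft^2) 0.1942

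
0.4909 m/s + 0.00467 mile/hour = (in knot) 0.9583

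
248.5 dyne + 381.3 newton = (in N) 381.3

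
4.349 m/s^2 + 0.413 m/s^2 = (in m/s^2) 4.762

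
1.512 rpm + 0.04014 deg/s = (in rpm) 1.519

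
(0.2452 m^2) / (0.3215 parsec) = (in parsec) 8.01e-34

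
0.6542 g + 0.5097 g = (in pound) 0.002566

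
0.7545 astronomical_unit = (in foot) 3.703e+11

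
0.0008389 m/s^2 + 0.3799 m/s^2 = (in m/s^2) 0.3807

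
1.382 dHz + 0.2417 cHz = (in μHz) 1.406e+05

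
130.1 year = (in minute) 6.838e+07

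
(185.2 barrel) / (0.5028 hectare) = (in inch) 0.2306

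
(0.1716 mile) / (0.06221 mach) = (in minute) 0.2173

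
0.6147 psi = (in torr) 31.79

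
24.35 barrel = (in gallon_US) 1023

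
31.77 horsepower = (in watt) 2.369e+04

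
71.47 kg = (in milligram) 7.147e+07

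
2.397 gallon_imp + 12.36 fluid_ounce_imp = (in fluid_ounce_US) 380.3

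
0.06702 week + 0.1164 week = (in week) 0.1834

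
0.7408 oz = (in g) 21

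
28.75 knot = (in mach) 0.04344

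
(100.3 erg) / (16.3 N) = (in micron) 0.6153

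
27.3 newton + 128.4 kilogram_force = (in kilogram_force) 131.2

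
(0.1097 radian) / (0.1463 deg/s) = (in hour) 0.01193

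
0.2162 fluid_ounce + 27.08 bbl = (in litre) 4305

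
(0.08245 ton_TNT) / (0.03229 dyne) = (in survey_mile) 6.638e+11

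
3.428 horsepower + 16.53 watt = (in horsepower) 3.45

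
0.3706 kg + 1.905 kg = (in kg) 2.276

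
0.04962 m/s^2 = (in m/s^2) 0.04962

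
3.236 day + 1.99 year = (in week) 104.2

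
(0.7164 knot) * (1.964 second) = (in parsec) 2.346e-17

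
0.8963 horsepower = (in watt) 668.4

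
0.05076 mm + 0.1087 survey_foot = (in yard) 0.03629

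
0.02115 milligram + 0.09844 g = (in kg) 9.846e-05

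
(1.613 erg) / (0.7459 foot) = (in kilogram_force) 7.235e-08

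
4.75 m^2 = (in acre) 0.001174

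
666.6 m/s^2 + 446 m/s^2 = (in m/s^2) 1113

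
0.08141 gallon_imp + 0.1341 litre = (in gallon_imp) 0.1109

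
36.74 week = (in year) 0.7046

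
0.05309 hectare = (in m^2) 530.9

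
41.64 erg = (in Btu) 3.947e-09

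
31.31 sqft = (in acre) 0.0007188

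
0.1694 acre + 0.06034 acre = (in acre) 0.2297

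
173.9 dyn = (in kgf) 0.0001773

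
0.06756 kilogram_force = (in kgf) 0.06756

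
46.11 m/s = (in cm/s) 4611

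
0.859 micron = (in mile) 5.338e-10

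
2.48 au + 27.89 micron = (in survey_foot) 1.217e+12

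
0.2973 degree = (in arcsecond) 1070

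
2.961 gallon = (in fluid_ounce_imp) 394.5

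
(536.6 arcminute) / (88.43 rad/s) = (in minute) 2.942e-05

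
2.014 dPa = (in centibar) 0.0002014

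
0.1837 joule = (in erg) 1.837e+06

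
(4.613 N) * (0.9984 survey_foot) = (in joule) 1.404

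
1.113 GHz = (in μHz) 1.113e+15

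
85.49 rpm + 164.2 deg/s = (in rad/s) 11.82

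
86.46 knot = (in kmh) 160.1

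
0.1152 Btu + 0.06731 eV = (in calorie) 29.05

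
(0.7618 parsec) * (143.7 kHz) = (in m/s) 3.378e+21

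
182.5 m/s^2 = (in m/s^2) 182.5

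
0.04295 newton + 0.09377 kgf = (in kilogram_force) 0.09815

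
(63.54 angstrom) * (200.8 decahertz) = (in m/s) 1.276e-05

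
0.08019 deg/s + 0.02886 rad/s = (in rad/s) 0.03026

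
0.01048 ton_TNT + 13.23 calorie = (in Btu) 4.156e+04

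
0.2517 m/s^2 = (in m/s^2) 0.2517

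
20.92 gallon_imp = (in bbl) 0.5982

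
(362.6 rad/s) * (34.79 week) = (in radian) 7.629e+09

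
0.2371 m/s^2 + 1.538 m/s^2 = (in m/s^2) 1.775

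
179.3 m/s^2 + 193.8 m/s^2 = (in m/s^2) 373.1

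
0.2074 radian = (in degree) 11.88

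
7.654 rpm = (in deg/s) 45.92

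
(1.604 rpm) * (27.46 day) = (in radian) 3.985e+05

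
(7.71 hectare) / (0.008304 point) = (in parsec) 8.529e-07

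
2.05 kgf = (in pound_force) 4.519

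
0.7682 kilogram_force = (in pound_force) 1.694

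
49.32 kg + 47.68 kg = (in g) 9.7e+04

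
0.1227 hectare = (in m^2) 1227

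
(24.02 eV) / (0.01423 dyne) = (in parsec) 8.765e-28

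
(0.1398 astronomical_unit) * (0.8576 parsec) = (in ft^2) 5.957e+27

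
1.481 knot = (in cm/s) 76.19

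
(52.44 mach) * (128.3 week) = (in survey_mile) 8.609e+08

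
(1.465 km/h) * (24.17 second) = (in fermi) 9.836e+15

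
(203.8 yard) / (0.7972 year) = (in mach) 2.177e-08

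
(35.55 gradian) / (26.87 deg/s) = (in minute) 0.01985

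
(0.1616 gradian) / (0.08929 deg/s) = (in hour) 0.0004525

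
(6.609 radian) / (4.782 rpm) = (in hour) 0.003666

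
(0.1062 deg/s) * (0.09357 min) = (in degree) 0.5962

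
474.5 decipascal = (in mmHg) 0.3559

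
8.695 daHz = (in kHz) 0.08695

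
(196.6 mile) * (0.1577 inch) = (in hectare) 0.1267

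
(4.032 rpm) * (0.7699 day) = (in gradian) 1.788e+06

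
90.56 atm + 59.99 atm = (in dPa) 1.525e+08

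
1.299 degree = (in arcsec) 4676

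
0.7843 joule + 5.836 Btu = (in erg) 6.158e+10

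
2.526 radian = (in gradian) 160.8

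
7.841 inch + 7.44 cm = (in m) 0.2736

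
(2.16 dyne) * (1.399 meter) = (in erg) 302.2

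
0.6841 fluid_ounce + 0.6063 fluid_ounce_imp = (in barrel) 0.0002356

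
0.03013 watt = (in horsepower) 4.04e-05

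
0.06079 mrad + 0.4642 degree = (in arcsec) 1684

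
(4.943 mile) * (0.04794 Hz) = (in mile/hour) 853.1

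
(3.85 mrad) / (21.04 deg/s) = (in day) 1.213e-07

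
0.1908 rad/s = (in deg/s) 10.93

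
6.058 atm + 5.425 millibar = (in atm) 6.063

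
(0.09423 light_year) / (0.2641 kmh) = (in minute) 2.025e+14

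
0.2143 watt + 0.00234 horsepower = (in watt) 1.959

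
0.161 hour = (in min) 9.66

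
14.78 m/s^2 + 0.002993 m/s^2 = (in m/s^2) 14.78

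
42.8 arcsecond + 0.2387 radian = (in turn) 0.03802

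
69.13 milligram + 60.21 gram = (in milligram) 6.028e+04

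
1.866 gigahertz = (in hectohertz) 1.866e+07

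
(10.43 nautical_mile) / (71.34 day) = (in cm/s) 0.3134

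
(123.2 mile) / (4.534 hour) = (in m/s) 12.15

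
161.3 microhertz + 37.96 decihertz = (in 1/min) 227.8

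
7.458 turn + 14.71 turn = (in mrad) 1.393e+05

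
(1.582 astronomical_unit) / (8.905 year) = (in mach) 2.475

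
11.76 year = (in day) 4292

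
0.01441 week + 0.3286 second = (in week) 0.01441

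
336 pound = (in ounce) 5376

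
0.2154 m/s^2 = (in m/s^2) 0.2154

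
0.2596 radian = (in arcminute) 892.4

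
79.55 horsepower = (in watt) 5.932e+04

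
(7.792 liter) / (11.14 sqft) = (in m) 0.007529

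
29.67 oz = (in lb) 1.854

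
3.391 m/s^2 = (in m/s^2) 3.391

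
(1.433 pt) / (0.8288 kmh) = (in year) 6.963e-11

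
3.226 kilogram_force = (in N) 31.64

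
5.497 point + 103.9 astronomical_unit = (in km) 1.554e+10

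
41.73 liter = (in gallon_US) 11.02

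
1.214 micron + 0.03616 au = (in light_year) 5.718e-07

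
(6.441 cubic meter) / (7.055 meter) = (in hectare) 9.13e-05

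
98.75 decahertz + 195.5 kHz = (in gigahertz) 0.0001965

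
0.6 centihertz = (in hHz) 6e-05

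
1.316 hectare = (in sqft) 1.417e+05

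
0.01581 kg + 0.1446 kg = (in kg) 0.1604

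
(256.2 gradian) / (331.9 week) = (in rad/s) 2.005e-08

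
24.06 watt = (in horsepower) 0.03226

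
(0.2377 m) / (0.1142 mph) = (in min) 0.0776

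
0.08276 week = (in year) 0.001587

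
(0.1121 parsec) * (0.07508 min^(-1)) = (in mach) 1.271e+10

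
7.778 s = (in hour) 0.002161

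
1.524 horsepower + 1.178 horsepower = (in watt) 2015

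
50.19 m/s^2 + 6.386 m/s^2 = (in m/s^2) 56.58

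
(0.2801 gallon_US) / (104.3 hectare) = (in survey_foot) 3.335e-09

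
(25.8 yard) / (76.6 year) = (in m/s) 9.766e-09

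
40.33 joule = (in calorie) 9.639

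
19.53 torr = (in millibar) 26.04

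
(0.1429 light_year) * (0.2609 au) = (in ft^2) 5.68e+26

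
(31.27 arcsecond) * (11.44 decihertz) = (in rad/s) 0.0001734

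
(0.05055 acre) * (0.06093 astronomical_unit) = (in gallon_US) 4.926e+14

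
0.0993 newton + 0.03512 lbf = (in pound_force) 0.05744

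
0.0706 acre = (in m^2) 285.7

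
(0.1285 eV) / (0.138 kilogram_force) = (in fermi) 1.521e-05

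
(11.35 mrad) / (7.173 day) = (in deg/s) 1.049e-06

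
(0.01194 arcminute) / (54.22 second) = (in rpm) 6.117e-07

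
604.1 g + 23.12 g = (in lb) 1.383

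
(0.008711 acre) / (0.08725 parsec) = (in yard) 1.432e-14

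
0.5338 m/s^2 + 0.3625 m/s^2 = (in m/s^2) 0.8963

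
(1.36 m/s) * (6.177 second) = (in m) 8.401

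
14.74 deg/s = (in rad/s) 0.2573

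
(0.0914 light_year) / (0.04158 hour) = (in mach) 1.697e+10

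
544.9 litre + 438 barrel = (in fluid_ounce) 2.373e+06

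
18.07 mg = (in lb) 3.984e-05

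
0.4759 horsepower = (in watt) 354.9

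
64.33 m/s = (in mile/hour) 143.9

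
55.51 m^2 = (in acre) 0.01372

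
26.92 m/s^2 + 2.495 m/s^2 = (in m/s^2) 29.42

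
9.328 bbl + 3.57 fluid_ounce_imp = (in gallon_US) 391.8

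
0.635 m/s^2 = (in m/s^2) 0.635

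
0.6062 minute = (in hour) 0.0101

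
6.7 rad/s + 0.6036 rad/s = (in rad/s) 7.304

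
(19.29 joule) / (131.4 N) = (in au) 9.813e-13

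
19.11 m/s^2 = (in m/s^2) 19.11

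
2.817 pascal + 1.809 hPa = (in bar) 0.001837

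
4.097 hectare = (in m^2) 4.097e+04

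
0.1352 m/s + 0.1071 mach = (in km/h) 131.8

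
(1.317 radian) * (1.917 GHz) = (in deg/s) 1.447e+11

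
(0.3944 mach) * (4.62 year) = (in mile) 1.216e+07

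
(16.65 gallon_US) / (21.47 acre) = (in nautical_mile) 3.917e-10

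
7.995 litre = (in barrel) 0.05029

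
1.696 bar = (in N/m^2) 1.696e+05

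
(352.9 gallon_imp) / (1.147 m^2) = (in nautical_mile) 0.0007552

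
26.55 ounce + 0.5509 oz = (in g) 768.3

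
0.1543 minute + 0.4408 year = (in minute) 2.317e+05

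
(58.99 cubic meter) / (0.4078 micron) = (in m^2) 1.447e+08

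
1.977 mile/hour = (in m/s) 0.8838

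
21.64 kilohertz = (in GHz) 2.164e-05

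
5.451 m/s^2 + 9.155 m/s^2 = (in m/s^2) 14.61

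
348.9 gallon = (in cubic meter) 1.321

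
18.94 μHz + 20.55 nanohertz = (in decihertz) 0.0001896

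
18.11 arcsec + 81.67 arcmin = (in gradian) 1.518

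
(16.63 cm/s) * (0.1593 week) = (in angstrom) 1.602e+14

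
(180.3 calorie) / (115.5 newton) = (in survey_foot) 21.43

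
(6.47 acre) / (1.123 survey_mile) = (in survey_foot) 47.53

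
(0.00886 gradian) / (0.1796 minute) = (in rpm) 0.0001233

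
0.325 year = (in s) 1.025e+07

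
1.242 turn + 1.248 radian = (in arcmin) 3.112e+04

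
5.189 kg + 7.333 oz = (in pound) 11.9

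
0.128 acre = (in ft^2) 5576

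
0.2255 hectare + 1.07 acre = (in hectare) 0.6585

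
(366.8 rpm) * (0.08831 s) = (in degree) 194.4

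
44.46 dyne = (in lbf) 9.995e-05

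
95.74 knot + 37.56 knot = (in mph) 153.4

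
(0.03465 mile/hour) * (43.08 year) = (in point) 5.965e+10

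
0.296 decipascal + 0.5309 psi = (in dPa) 3.66e+04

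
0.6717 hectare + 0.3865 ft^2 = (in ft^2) 7.23e+04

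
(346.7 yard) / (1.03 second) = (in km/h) 1108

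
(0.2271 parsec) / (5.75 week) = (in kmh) 7.254e+09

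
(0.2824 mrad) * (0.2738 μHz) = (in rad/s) 7.732e-11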